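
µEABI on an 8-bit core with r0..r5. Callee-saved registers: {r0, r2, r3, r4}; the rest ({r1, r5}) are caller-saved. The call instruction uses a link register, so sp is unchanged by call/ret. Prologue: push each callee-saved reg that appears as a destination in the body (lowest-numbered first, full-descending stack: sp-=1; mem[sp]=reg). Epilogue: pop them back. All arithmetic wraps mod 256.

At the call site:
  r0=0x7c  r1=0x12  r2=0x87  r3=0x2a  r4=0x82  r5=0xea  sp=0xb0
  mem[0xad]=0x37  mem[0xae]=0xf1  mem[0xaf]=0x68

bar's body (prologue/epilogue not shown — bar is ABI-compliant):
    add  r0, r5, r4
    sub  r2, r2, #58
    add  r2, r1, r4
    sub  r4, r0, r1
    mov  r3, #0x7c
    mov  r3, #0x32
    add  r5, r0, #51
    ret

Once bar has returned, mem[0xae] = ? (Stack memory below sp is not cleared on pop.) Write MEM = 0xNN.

MEM = 0x87

prologue: push r0 → mem[0xaf]=0x7c, sp=0xaf
prologue: push r2 → mem[0xae]=0x87, sp=0xae
prologue: push r3 → mem[0xad]=0x2a, sp=0xad
prologue: push r4 → mem[0xac]=0x82, sp=0xac
body[0] add  r0, r5, r4 → r0=0x6c
body[1] sub  r2, r2, #58 → r2=0x4d
body[2] add  r2, r1, r4 → r2=0x94
body[3] sub  r4, r0, r1 → r4=0x5a
body[4] mov  r3, #0x7c → r3=0x7c
body[5] mov  r3, #0x32 → r3=0x32
body[6] add  r5, r0, #51 → r5=0x9f
epilogue: pop r4=0x82, sp=0xad
epilogue: pop r3=0x2a, sp=0xae
epilogue: pop r2=0x87, sp=0xaf
epilogue: pop r0=0x7c, sp=0xb0
prologue pushed ['r0', 'r2', 'r3', 'r4'] at ['0xaf', '0xae', '0xad', '0xac']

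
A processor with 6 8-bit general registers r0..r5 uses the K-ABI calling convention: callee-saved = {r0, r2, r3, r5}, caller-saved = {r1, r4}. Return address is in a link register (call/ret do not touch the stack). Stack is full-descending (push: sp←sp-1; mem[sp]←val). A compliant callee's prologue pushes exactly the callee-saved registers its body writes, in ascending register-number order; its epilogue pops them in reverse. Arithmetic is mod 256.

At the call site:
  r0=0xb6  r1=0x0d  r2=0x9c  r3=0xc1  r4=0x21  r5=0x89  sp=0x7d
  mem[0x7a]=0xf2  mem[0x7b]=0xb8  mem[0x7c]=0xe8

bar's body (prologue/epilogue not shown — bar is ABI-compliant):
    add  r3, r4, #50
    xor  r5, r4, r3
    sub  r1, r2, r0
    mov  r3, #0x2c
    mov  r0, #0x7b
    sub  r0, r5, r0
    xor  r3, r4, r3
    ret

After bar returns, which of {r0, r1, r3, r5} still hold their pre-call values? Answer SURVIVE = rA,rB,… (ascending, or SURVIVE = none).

prologue: push r0 → mem[0x7c]=0xb6, sp=0x7c
prologue: push r3 → mem[0x7b]=0xc1, sp=0x7b
prologue: push r5 → mem[0x7a]=0x89, sp=0x7a
body[0] add  r3, r4, #50 → r3=0x53
body[1] xor  r5, r4, r3 → r5=0x72
body[2] sub  r1, r2, r0 → r1=0xe6
body[3] mov  r3, #0x2c → r3=0x2c
body[4] mov  r0, #0x7b → r0=0x7b
body[5] sub  r0, r5, r0 → r0=0xf7
body[6] xor  r3, r4, r3 → r3=0x0d
epilogue: pop r5=0x89, sp=0x7b
epilogue: pop r3=0xc1, sp=0x7c
epilogue: pop r0=0xb6, sp=0x7d
r0: callee-saved, written=True
r1: caller-saved, written=True
r3: callee-saved, written=True
r5: callee-saved, written=True

SURVIVE = r0,r3,r5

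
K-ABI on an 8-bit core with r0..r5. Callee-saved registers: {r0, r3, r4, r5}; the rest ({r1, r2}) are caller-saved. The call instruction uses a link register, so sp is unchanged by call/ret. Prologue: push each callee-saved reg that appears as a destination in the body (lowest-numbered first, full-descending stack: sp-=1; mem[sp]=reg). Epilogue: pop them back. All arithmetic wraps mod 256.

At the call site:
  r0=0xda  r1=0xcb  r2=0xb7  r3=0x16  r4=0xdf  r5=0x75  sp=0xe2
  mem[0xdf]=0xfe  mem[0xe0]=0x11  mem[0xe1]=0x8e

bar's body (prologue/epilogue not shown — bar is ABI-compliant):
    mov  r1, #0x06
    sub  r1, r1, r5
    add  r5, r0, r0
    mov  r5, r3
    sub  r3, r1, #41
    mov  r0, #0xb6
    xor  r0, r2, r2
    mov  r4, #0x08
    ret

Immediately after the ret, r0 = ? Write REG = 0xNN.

REG = 0xda

prologue: push r0 → mem[0xe1]=0xda, sp=0xe1
prologue: push r3 → mem[0xe0]=0x16, sp=0xe0
prologue: push r4 → mem[0xdf]=0xdf, sp=0xdf
prologue: push r5 → mem[0xde]=0x75, sp=0xde
body[0] mov  r1, #0x06 → r1=0x06
body[1] sub  r1, r1, r5 → r1=0x91
body[2] add  r5, r0, r0 → r5=0xb4
body[3] mov  r5, r3 → r5=0x16
body[4] sub  r3, r1, #41 → r3=0x68
body[5] mov  r0, #0xb6 → r0=0xb6
body[6] xor  r0, r2, r2 → r0=0x00
body[7] mov  r4, #0x08 → r4=0x08
epilogue: pop r5=0x75, sp=0xdf
epilogue: pop r4=0xdf, sp=0xe0
epilogue: pop r3=0x16, sp=0xe1
epilogue: pop r0=0xda, sp=0xe2
r0 is callee-saved → restored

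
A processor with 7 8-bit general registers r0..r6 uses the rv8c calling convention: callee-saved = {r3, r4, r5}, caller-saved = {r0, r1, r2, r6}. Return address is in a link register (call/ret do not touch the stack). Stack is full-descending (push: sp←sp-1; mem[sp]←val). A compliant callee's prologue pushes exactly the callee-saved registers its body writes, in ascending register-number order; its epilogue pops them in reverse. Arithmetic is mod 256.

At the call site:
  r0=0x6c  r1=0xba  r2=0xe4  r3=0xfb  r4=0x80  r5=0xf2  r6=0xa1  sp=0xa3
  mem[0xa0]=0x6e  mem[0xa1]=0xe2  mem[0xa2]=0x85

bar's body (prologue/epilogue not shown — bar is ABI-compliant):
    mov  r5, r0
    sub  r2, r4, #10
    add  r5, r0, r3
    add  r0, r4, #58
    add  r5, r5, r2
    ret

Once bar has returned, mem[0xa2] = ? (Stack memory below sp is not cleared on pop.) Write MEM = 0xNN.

MEM = 0xf2

prologue: push r5 → mem[0xa2]=0xf2, sp=0xa2
body[0] mov  r5, r0 → r5=0x6c
body[1] sub  r2, r4, #10 → r2=0x76
body[2] add  r5, r0, r3 → r5=0x67
body[3] add  r0, r4, #58 → r0=0xba
body[4] add  r5, r5, r2 → r5=0xdd
epilogue: pop r5=0xf2, sp=0xa3
prologue pushed ['r5'] at ['0xa2']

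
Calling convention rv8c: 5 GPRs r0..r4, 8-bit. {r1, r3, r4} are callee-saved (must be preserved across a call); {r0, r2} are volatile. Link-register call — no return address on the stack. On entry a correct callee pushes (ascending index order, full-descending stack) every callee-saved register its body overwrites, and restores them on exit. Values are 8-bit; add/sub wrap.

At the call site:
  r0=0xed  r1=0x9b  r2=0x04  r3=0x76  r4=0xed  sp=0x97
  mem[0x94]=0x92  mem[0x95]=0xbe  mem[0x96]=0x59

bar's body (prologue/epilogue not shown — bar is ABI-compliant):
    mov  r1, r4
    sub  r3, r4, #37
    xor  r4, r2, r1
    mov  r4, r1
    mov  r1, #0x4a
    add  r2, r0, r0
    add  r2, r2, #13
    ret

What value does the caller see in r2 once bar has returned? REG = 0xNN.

REG = 0xe7

prologue: push r1 -> mem[0x96]=0x9b, sp=0x96
prologue: push r3 -> mem[0x95]=0x76, sp=0x95
prologue: push r4 -> mem[0x94]=0xed, sp=0x94
body[0] mov  r1, r4 -> r1=0xed
body[1] sub  r3, r4, #37 -> r3=0xc8
body[2] xor  r4, r2, r1 -> r4=0xe9
body[3] mov  r4, r1 -> r4=0xed
body[4] mov  r1, #0x4a -> r1=0x4a
body[5] add  r2, r0, r0 -> r2=0xda
body[6] add  r2, r2, #13 -> r2=0xe7
epilogue: pop r4=0xed, sp=0x95
epilogue: pop r3=0x76, sp=0x96
epilogue: pop r1=0x9b, sp=0x97
r2 is caller-saved -> body value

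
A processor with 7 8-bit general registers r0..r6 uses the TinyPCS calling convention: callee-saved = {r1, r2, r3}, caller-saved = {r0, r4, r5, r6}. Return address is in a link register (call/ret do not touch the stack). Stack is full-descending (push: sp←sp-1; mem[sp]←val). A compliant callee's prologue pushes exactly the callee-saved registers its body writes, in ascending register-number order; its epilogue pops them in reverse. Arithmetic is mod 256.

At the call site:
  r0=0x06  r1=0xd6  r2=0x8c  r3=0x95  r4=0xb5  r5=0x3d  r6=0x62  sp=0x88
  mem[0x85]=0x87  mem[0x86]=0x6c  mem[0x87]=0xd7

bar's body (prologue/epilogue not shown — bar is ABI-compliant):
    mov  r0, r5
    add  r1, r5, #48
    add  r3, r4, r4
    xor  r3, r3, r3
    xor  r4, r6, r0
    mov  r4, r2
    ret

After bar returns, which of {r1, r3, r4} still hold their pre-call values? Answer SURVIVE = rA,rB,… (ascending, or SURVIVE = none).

prologue: push r1 → mem[0x87]=0xd6, sp=0x87
prologue: push r3 → mem[0x86]=0x95, sp=0x86
body[0] mov  r0, r5 → r0=0x3d
body[1] add  r1, r5, #48 → r1=0x6d
body[2] add  r3, r4, r4 → r3=0x6a
body[3] xor  r3, r3, r3 → r3=0x00
body[4] xor  r4, r6, r0 → r4=0x5f
body[5] mov  r4, r2 → r4=0x8c
epilogue: pop r3=0x95, sp=0x87
epilogue: pop r1=0xd6, sp=0x88
r1: callee-saved, written=True
r3: callee-saved, written=True
r4: caller-saved, written=True

SURVIVE = r1,r3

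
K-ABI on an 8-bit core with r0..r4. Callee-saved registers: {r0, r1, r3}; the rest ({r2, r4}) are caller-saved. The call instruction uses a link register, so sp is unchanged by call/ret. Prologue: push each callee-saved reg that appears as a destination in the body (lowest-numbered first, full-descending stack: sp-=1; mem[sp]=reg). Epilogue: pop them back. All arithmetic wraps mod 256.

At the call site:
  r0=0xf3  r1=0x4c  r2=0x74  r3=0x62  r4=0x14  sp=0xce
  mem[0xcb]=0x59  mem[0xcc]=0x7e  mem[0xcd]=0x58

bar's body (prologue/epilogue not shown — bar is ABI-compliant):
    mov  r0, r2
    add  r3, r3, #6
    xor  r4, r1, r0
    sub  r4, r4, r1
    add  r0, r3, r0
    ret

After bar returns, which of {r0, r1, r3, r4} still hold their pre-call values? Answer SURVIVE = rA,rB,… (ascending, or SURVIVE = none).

prologue: push r0 → mem[0xcd]=0xf3, sp=0xcd
prologue: push r3 → mem[0xcc]=0x62, sp=0xcc
body[0] mov  r0, r2 → r0=0x74
body[1] add  r3, r3, #6 → r3=0x68
body[2] xor  r4, r1, r0 → r4=0x38
body[3] sub  r4, r4, r1 → r4=0xec
body[4] add  r0, r3, r0 → r0=0xdc
epilogue: pop r3=0x62, sp=0xcd
epilogue: pop r0=0xf3, sp=0xce
r0: callee-saved, written=True
r1: callee-saved, written=False
r3: callee-saved, written=True
r4: caller-saved, written=True

SURVIVE = r0,r1,r3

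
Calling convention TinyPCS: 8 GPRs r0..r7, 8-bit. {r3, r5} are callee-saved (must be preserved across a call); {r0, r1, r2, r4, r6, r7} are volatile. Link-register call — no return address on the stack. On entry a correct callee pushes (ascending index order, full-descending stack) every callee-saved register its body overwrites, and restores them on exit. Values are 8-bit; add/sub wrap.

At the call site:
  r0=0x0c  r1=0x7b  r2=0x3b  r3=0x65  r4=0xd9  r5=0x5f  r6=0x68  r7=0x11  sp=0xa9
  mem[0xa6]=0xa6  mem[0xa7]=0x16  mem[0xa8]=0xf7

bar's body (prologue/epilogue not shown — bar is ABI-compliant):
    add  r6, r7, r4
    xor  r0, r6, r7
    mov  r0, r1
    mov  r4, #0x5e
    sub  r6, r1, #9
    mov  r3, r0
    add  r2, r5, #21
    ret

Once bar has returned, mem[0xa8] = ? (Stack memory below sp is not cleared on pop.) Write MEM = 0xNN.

prologue: push r3 -> mem[0xa8]=0x65, sp=0xa8
body[0] add  r6, r7, r4 -> r6=0xea
body[1] xor  r0, r6, r7 -> r0=0xfb
body[2] mov  r0, r1 -> r0=0x7b
body[3] mov  r4, #0x5e -> r4=0x5e
body[4] sub  r6, r1, #9 -> r6=0x72
body[5] mov  r3, r0 -> r3=0x7b
body[6] add  r2, r5, #21 -> r2=0x74
epilogue: pop r3=0x65, sp=0xa9
prologue pushed ['r3'] at ['0xa8']

MEM = 0x65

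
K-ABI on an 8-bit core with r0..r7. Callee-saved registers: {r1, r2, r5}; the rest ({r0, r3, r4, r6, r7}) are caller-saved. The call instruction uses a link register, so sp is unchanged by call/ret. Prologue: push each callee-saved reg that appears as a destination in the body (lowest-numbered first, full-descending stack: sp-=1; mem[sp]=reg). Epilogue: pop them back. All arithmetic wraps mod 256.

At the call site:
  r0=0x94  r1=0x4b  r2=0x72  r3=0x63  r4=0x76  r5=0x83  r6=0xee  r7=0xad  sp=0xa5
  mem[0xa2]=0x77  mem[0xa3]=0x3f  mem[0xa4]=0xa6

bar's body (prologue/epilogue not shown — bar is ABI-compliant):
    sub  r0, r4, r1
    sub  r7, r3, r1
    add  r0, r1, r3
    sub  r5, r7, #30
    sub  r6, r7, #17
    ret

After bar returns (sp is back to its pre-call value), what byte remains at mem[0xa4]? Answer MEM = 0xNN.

MEM = 0x83

prologue: push r5 → mem[0xa4]=0x83, sp=0xa4
body[0] sub  r0, r4, r1 → r0=0x2b
body[1] sub  r7, r3, r1 → r7=0x18
body[2] add  r0, r1, r3 → r0=0xae
body[3] sub  r5, r7, #30 → r5=0xfa
body[4] sub  r6, r7, #17 → r6=0x07
epilogue: pop r5=0x83, sp=0xa5
prologue pushed ['r5'] at ['0xa4']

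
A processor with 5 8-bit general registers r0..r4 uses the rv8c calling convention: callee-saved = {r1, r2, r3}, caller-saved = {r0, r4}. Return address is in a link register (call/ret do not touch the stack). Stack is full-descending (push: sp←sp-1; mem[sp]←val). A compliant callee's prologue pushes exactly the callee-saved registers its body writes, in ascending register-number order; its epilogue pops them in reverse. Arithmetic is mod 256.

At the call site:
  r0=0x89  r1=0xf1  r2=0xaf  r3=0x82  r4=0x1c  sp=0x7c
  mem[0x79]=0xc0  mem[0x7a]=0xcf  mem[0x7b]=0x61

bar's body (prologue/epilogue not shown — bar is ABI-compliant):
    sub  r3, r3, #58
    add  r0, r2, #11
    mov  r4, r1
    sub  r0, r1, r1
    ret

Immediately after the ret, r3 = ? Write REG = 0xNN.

prologue: push r3 -> mem[0x7b]=0x82, sp=0x7b
body[0] sub  r3, r3, #58 -> r3=0x48
body[1] add  r0, r2, #11 -> r0=0xba
body[2] mov  r4, r1 -> r4=0xf1
body[3] sub  r0, r1, r1 -> r0=0x00
epilogue: pop r3=0x82, sp=0x7c
r3 is callee-saved -> restored

REG = 0x82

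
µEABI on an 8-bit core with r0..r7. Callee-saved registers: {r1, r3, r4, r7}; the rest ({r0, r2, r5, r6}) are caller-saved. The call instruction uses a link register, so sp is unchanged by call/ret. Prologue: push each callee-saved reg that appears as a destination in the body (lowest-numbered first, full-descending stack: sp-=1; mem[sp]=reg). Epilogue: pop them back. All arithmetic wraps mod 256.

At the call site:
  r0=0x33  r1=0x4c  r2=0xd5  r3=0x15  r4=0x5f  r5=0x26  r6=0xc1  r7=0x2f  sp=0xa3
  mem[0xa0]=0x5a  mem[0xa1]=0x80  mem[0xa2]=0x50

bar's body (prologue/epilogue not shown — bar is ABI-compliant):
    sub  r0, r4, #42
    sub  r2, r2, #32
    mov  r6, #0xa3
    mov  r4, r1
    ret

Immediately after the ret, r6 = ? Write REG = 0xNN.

REG = 0xa3

prologue: push r4 → mem[0xa2]=0x5f, sp=0xa2
body[0] sub  r0, r4, #42 → r0=0x35
body[1] sub  r2, r2, #32 → r2=0xb5
body[2] mov  r6, #0xa3 → r6=0xa3
body[3] mov  r4, r1 → r4=0x4c
epilogue: pop r4=0x5f, sp=0xa3
r6 is caller-saved → body value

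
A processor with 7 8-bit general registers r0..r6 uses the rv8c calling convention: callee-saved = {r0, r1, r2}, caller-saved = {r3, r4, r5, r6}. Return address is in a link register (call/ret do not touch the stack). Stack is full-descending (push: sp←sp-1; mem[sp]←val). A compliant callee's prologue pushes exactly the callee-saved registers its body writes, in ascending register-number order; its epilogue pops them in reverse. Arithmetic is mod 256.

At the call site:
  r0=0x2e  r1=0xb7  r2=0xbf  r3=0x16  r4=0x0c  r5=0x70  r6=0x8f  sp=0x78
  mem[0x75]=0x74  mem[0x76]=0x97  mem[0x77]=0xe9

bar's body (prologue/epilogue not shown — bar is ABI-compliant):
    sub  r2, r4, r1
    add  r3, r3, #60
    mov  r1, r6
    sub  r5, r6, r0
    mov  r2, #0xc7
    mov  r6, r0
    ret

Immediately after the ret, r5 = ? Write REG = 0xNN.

prologue: push r1 → mem[0x77]=0xb7, sp=0x77
prologue: push r2 → mem[0x76]=0xbf, sp=0x76
body[0] sub  r2, r4, r1 → r2=0x55
body[1] add  r3, r3, #60 → r3=0x52
body[2] mov  r1, r6 → r1=0x8f
body[3] sub  r5, r6, r0 → r5=0x61
body[4] mov  r2, #0xc7 → r2=0xc7
body[5] mov  r6, r0 → r6=0x2e
epilogue: pop r2=0xbf, sp=0x77
epilogue: pop r1=0xb7, sp=0x78
r5 is caller-saved → body value

REG = 0x61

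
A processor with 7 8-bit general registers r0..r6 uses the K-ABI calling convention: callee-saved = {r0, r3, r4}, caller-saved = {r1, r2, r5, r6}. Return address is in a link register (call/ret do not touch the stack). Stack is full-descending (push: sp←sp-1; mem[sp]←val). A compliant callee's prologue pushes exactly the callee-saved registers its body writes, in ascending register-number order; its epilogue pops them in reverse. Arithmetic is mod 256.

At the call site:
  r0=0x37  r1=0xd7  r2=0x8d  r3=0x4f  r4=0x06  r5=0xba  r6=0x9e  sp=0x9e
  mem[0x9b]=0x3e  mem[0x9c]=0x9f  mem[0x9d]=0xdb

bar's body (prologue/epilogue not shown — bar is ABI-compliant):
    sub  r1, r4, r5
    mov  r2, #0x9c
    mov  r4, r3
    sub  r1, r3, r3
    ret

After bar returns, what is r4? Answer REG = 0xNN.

prologue: push r4 -> mem[0x9d]=0x06, sp=0x9d
body[0] sub  r1, r4, r5 -> r1=0x4c
body[1] mov  r2, #0x9c -> r2=0x9c
body[2] mov  r4, r3 -> r4=0x4f
body[3] sub  r1, r3, r3 -> r1=0x00
epilogue: pop r4=0x06, sp=0x9e
r4 is callee-saved -> restored

REG = 0x06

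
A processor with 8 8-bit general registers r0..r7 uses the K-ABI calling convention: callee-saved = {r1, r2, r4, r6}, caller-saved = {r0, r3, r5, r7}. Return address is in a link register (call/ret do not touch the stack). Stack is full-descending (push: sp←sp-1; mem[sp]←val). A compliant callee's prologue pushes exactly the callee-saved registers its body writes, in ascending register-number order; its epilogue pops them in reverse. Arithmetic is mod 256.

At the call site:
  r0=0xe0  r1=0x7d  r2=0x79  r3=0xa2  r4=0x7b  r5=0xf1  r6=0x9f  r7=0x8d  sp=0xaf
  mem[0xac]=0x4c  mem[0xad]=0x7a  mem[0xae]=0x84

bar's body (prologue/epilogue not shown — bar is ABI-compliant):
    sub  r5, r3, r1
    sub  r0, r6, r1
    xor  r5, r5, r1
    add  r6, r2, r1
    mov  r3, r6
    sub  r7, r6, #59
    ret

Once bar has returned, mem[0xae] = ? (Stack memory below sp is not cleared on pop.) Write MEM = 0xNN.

prologue: push r6 -> mem[0xae]=0x9f, sp=0xae
body[0] sub  r5, r3, r1 -> r5=0x25
body[1] sub  r0, r6, r1 -> r0=0x22
body[2] xor  r5, r5, r1 -> r5=0x58
body[3] add  r6, r2, r1 -> r6=0xf6
body[4] mov  r3, r6 -> r3=0xf6
body[5] sub  r7, r6, #59 -> r7=0xbb
epilogue: pop r6=0x9f, sp=0xaf
prologue pushed ['r6'] at ['0xae']

MEM = 0x9f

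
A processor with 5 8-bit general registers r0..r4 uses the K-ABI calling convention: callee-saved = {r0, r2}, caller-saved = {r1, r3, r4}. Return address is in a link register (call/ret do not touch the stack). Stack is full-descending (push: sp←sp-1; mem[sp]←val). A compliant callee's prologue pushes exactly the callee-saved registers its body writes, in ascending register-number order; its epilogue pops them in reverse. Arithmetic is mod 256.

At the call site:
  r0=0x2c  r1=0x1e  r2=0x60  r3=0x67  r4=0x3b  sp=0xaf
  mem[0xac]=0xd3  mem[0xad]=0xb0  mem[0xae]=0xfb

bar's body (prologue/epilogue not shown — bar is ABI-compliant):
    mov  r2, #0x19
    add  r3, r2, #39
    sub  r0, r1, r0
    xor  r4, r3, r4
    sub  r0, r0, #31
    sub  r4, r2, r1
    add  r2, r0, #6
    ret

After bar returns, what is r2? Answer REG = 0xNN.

prologue: push r0 -> mem[0xae]=0x2c, sp=0xae
prologue: push r2 -> mem[0xad]=0x60, sp=0xad
body[0] mov  r2, #0x19 -> r2=0x19
body[1] add  r3, r2, #39 -> r3=0x40
body[2] sub  r0, r1, r0 -> r0=0xf2
body[3] xor  r4, r3, r4 -> r4=0x7b
body[4] sub  r0, r0, #31 -> r0=0xd3
body[5] sub  r4, r2, r1 -> r4=0xfb
body[6] add  r2, r0, #6 -> r2=0xd9
epilogue: pop r2=0x60, sp=0xae
epilogue: pop r0=0x2c, sp=0xaf
r2 is callee-saved -> restored

REG = 0x60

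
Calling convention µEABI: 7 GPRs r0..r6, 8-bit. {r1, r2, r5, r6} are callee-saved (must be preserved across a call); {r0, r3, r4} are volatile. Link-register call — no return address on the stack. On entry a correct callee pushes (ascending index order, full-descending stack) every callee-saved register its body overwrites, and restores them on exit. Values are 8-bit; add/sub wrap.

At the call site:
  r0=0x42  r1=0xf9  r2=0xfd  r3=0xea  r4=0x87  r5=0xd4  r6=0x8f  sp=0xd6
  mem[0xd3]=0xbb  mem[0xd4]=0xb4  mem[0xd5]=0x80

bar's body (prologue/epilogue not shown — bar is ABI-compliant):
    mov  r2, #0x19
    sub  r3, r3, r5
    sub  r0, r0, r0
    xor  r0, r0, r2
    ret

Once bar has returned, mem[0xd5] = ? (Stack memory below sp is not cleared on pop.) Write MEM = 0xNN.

prologue: push r2 -> mem[0xd5]=0xfd, sp=0xd5
body[0] mov  r2, #0x19 -> r2=0x19
body[1] sub  r3, r3, r5 -> r3=0x16
body[2] sub  r0, r0, r0 -> r0=0x00
body[3] xor  r0, r0, r2 -> r0=0x19
epilogue: pop r2=0xfd, sp=0xd6
prologue pushed ['r2'] at ['0xd5']

MEM = 0xfd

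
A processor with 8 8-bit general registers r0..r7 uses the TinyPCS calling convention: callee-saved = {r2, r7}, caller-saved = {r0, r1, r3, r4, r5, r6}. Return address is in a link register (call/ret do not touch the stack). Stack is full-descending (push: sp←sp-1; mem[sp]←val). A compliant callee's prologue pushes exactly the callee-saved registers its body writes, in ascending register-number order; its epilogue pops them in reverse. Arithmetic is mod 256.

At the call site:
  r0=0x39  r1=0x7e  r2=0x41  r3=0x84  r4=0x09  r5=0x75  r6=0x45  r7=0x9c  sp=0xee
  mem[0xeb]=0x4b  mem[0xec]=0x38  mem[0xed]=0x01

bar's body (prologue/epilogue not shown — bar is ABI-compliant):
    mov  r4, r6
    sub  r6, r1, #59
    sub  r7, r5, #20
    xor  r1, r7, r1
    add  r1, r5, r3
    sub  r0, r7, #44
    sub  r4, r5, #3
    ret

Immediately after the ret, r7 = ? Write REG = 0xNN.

REG = 0x9c

prologue: push r7 -> mem[0xed]=0x9c, sp=0xed
body[0] mov  r4, r6 -> r4=0x45
body[1] sub  r6, r1, #59 -> r6=0x43
body[2] sub  r7, r5, #20 -> r7=0x61
body[3] xor  r1, r7, r1 -> r1=0x1f
body[4] add  r1, r5, r3 -> r1=0xf9
body[5] sub  r0, r7, #44 -> r0=0x35
body[6] sub  r4, r5, #3 -> r4=0x72
epilogue: pop r7=0x9c, sp=0xee
r7 is callee-saved -> restored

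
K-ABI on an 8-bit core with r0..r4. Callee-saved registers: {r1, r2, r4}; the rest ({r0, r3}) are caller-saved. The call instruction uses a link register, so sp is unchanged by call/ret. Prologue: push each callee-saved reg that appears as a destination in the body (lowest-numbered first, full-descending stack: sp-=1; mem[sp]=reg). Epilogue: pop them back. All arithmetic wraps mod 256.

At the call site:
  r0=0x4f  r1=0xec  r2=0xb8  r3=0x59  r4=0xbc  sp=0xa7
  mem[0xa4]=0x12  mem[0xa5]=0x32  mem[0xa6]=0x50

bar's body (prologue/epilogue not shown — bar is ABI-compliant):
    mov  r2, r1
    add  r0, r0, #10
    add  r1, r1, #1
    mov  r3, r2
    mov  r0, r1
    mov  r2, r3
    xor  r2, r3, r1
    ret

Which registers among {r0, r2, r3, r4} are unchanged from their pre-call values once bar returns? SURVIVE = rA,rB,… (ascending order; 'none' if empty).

prologue: push r1 -> mem[0xa6]=0xec, sp=0xa6
prologue: push r2 -> mem[0xa5]=0xb8, sp=0xa5
body[0] mov  r2, r1 -> r2=0xec
body[1] add  r0, r0, #10 -> r0=0x59
body[2] add  r1, r1, #1 -> r1=0xed
body[3] mov  r3, r2 -> r3=0xec
body[4] mov  r0, r1 -> r0=0xed
body[5] mov  r2, r3 -> r2=0xec
body[6] xor  r2, r3, r1 -> r2=0x01
epilogue: pop r2=0xb8, sp=0xa6
epilogue: pop r1=0xec, sp=0xa7
r0: caller-saved, written=True
r2: callee-saved, written=True
r3: caller-saved, written=True
r4: callee-saved, written=False

SURVIVE = r2,r4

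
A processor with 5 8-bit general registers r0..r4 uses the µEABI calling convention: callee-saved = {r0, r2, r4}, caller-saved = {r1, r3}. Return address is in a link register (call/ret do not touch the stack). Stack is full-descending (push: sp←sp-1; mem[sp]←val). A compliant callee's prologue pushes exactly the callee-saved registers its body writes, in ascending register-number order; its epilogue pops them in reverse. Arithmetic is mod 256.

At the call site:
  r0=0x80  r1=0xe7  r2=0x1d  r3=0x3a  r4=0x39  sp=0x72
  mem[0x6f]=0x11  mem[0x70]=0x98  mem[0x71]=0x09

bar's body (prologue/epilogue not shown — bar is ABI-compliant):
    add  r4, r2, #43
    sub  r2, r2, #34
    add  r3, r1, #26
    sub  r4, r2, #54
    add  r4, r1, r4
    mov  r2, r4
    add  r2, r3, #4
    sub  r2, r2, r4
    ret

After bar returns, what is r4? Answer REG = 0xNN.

prologue: push r2 -> mem[0x71]=0x1d, sp=0x71
prologue: push r4 -> mem[0x70]=0x39, sp=0x70
body[0] add  r4, r2, #43 -> r4=0x48
body[1] sub  r2, r2, #34 -> r2=0xfb
body[2] add  r3, r1, #26 -> r3=0x01
body[3] sub  r4, r2, #54 -> r4=0xc5
body[4] add  r4, r1, r4 -> r4=0xac
body[5] mov  r2, r4 -> r2=0xac
body[6] add  r2, r3, #4 -> r2=0x05
body[7] sub  r2, r2, r4 -> r2=0x59
epilogue: pop r4=0x39, sp=0x71
epilogue: pop r2=0x1d, sp=0x72
r4 is callee-saved -> restored

REG = 0x39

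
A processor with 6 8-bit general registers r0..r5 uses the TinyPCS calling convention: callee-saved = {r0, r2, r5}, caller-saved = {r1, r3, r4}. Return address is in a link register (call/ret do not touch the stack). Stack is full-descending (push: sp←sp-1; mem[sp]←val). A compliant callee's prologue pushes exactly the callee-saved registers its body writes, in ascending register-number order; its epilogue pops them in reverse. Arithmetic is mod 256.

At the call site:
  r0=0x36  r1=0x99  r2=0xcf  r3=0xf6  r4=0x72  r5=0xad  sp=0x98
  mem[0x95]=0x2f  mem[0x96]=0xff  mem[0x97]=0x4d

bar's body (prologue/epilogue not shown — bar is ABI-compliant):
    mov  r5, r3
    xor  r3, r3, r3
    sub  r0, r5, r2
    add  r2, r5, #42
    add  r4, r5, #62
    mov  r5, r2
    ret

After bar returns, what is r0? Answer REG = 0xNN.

prologue: push r0 → mem[0x97]=0x36, sp=0x97
prologue: push r2 → mem[0x96]=0xcf, sp=0x96
prologue: push r5 → mem[0x95]=0xad, sp=0x95
body[0] mov  r5, r3 → r5=0xf6
body[1] xor  r3, r3, r3 → r3=0x00
body[2] sub  r0, r5, r2 → r0=0x27
body[3] add  r2, r5, #42 → r2=0x20
body[4] add  r4, r5, #62 → r4=0x34
body[5] mov  r5, r2 → r5=0x20
epilogue: pop r5=0xad, sp=0x96
epilogue: pop r2=0xcf, sp=0x97
epilogue: pop r0=0x36, sp=0x98
r0 is callee-saved → restored

REG = 0x36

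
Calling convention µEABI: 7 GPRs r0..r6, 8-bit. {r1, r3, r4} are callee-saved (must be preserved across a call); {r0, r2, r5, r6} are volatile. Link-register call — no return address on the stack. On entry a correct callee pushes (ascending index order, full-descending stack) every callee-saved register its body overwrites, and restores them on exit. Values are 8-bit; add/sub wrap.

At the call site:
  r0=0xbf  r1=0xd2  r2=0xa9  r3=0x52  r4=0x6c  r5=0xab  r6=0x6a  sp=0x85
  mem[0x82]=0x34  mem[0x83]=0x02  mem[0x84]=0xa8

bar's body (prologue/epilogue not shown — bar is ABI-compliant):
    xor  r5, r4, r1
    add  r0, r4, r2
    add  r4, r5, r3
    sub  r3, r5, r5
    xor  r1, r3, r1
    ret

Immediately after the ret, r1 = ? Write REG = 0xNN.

REG = 0xd2

prologue: push r1 -> mem[0x84]=0xd2, sp=0x84
prologue: push r3 -> mem[0x83]=0x52, sp=0x83
prologue: push r4 -> mem[0x82]=0x6c, sp=0x82
body[0] xor  r5, r4, r1 -> r5=0xbe
body[1] add  r0, r4, r2 -> r0=0x15
body[2] add  r4, r5, r3 -> r4=0x10
body[3] sub  r3, r5, r5 -> r3=0x00
body[4] xor  r1, r3, r1 -> r1=0xd2
epilogue: pop r4=0x6c, sp=0x83
epilogue: pop r3=0x52, sp=0x84
epilogue: pop r1=0xd2, sp=0x85
r1 is callee-saved -> restored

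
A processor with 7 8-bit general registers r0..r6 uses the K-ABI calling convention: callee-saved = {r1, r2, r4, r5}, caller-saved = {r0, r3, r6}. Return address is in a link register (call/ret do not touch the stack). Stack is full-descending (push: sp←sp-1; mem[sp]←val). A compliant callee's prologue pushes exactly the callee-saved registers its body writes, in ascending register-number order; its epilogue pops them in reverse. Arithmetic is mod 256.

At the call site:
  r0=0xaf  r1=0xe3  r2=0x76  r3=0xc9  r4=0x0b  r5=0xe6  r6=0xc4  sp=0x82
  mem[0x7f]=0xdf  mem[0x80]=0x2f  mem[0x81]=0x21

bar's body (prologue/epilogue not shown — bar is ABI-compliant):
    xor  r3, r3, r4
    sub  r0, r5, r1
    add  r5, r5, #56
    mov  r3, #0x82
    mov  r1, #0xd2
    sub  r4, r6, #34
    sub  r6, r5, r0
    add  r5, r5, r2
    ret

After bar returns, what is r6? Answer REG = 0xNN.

prologue: push r1 -> mem[0x81]=0xe3, sp=0x81
prologue: push r4 -> mem[0x80]=0x0b, sp=0x80
prologue: push r5 -> mem[0x7f]=0xe6, sp=0x7f
body[0] xor  r3, r3, r4 -> r3=0xc2
body[1] sub  r0, r5, r1 -> r0=0x03
body[2] add  r5, r5, #56 -> r5=0x1e
body[3] mov  r3, #0x82 -> r3=0x82
body[4] mov  r1, #0xd2 -> r1=0xd2
body[5] sub  r4, r6, #34 -> r4=0xa2
body[6] sub  r6, r5, r0 -> r6=0x1b
body[7] add  r5, r5, r2 -> r5=0x94
epilogue: pop r5=0xe6, sp=0x80
epilogue: pop r4=0x0b, sp=0x81
epilogue: pop r1=0xe3, sp=0x82
r6 is caller-saved -> body value

REG = 0x1b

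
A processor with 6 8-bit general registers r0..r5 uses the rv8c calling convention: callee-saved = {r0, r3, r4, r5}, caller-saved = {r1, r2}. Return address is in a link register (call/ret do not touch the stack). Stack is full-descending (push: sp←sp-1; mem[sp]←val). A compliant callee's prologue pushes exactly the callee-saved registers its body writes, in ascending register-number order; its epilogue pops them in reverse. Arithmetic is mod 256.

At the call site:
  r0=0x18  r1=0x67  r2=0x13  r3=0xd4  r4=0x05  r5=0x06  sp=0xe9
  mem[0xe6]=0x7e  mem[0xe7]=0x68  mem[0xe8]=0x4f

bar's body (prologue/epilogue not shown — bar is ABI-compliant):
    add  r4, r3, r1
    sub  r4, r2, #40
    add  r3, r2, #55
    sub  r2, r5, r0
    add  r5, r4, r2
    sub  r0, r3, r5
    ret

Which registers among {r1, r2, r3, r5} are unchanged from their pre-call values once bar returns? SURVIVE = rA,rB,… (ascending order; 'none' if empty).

SURVIVE = r1,r3,r5

prologue: push r0 -> mem[0xe8]=0x18, sp=0xe8
prologue: push r3 -> mem[0xe7]=0xd4, sp=0xe7
prologue: push r4 -> mem[0xe6]=0x05, sp=0xe6
prologue: push r5 -> mem[0xe5]=0x06, sp=0xe5
body[0] add  r4, r3, r1 -> r4=0x3b
body[1] sub  r4, r2, #40 -> r4=0xeb
body[2] add  r3, r2, #55 -> r3=0x4a
body[3] sub  r2, r5, r0 -> r2=0xee
body[4] add  r5, r4, r2 -> r5=0xd9
body[5] sub  r0, r3, r5 -> r0=0x71
epilogue: pop r5=0x06, sp=0xe6
epilogue: pop r4=0x05, sp=0xe7
epilogue: pop r3=0xd4, sp=0xe8
epilogue: pop r0=0x18, sp=0xe9
r1: caller-saved, written=False
r2: caller-saved, written=True
r3: callee-saved, written=True
r5: callee-saved, written=True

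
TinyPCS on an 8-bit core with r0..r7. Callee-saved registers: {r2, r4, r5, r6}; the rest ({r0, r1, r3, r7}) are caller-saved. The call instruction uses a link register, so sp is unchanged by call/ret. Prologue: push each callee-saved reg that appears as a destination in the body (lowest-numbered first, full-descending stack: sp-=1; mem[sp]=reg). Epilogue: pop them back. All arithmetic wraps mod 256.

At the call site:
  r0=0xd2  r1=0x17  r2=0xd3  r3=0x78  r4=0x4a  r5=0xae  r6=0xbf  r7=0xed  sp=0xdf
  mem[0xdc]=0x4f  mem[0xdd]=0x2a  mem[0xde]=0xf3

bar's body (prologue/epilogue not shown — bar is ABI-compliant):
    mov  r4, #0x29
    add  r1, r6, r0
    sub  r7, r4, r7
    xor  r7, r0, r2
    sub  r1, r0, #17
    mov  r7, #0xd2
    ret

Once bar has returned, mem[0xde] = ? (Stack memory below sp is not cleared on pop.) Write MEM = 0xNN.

MEM = 0x4a

prologue: push r4 → mem[0xde]=0x4a, sp=0xde
body[0] mov  r4, #0x29 → r4=0x29
body[1] add  r1, r6, r0 → r1=0x91
body[2] sub  r7, r4, r7 → r7=0x3c
body[3] xor  r7, r0, r2 → r7=0x01
body[4] sub  r1, r0, #17 → r1=0xc1
body[5] mov  r7, #0xd2 → r7=0xd2
epilogue: pop r4=0x4a, sp=0xdf
prologue pushed ['r4'] at ['0xde']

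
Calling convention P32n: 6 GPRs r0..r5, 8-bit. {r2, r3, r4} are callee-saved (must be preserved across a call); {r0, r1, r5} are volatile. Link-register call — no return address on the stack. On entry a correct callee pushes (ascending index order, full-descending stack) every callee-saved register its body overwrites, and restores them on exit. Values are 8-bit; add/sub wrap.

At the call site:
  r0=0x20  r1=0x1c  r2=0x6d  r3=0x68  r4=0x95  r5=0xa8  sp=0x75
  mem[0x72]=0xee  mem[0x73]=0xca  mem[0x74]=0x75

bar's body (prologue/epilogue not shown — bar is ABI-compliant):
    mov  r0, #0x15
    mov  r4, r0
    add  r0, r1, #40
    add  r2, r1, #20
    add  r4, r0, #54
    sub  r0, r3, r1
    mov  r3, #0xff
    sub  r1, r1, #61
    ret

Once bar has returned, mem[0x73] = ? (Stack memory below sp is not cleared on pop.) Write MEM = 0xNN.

prologue: push r2 → mem[0x74]=0x6d, sp=0x74
prologue: push r3 → mem[0x73]=0x68, sp=0x73
prologue: push r4 → mem[0x72]=0x95, sp=0x72
body[0] mov  r0, #0x15 → r0=0x15
body[1] mov  r4, r0 → r4=0x15
body[2] add  r0, r1, #40 → r0=0x44
body[3] add  r2, r1, #20 → r2=0x30
body[4] add  r4, r0, #54 → r4=0x7a
body[5] sub  r0, r3, r1 → r0=0x4c
body[6] mov  r3, #0xff → r3=0xff
body[7] sub  r1, r1, #61 → r1=0xdf
epilogue: pop r4=0x95, sp=0x73
epilogue: pop r3=0x68, sp=0x74
epilogue: pop r2=0x6d, sp=0x75
prologue pushed ['r2', 'r3', 'r4'] at ['0x74', '0x73', '0x72']

MEM = 0x68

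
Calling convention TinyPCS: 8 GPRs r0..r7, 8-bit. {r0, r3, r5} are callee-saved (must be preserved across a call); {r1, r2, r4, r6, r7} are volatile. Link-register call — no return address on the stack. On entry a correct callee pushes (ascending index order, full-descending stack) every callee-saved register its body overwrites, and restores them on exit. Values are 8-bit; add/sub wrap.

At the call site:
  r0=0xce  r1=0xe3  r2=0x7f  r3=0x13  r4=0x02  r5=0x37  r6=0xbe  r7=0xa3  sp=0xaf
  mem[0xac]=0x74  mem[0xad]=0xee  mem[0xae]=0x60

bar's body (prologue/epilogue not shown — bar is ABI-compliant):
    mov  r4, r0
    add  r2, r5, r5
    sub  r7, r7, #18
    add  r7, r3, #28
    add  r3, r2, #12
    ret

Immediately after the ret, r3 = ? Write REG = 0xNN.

prologue: push r3 → mem[0xae]=0x13, sp=0xae
body[0] mov  r4, r0 → r4=0xce
body[1] add  r2, r5, r5 → r2=0x6e
body[2] sub  r7, r7, #18 → r7=0x91
body[3] add  r7, r3, #28 → r7=0x2f
body[4] add  r3, r2, #12 → r3=0x7a
epilogue: pop r3=0x13, sp=0xaf
r3 is callee-saved → restored

REG = 0x13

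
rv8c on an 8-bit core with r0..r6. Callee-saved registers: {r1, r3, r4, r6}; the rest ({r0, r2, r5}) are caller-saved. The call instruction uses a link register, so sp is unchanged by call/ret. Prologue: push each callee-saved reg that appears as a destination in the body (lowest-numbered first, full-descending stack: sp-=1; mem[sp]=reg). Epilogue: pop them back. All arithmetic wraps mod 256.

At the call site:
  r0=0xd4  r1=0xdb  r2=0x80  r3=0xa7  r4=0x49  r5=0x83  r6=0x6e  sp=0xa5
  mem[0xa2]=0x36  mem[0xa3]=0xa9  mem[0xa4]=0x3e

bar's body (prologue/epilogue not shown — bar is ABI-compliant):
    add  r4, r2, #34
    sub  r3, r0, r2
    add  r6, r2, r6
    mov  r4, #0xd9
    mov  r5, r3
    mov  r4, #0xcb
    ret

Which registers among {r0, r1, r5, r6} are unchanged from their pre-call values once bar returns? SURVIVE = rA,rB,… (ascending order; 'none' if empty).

SURVIVE = r0,r1,r6

prologue: push r3 -> mem[0xa4]=0xa7, sp=0xa4
prologue: push r4 -> mem[0xa3]=0x49, sp=0xa3
prologue: push r6 -> mem[0xa2]=0x6e, sp=0xa2
body[0] add  r4, r2, #34 -> r4=0xa2
body[1] sub  r3, r0, r2 -> r3=0x54
body[2] add  r6, r2, r6 -> r6=0xee
body[3] mov  r4, #0xd9 -> r4=0xd9
body[4] mov  r5, r3 -> r5=0x54
body[5] mov  r4, #0xcb -> r4=0xcb
epilogue: pop r6=0x6e, sp=0xa3
epilogue: pop r4=0x49, sp=0xa4
epilogue: pop r3=0xa7, sp=0xa5
r0: caller-saved, written=False
r1: callee-saved, written=False
r5: caller-saved, written=True
r6: callee-saved, written=True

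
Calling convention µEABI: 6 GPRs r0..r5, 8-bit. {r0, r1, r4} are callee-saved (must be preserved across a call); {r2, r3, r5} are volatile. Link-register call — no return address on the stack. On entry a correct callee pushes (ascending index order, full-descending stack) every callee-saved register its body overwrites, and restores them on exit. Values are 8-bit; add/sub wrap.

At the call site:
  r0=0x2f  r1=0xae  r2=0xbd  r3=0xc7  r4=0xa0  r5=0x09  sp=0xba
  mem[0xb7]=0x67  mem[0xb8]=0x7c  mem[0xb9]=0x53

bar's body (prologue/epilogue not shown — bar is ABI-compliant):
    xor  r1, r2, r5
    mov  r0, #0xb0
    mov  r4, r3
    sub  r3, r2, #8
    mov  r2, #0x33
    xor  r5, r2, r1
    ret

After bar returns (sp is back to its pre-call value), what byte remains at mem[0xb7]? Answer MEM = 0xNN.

MEM = 0xa0

prologue: push r0 -> mem[0xb9]=0x2f, sp=0xb9
prologue: push r1 -> mem[0xb8]=0xae, sp=0xb8
prologue: push r4 -> mem[0xb7]=0xa0, sp=0xb7
body[0] xor  r1, r2, r5 -> r1=0xb4
body[1] mov  r0, #0xb0 -> r0=0xb0
body[2] mov  r4, r3 -> r4=0xc7
body[3] sub  r3, r2, #8 -> r3=0xb5
body[4] mov  r2, #0x33 -> r2=0x33
body[5] xor  r5, r2, r1 -> r5=0x87
epilogue: pop r4=0xa0, sp=0xb8
epilogue: pop r1=0xae, sp=0xb9
epilogue: pop r0=0x2f, sp=0xba
prologue pushed ['r0', 'r1', 'r4'] at ['0xb9', '0xb8', '0xb7']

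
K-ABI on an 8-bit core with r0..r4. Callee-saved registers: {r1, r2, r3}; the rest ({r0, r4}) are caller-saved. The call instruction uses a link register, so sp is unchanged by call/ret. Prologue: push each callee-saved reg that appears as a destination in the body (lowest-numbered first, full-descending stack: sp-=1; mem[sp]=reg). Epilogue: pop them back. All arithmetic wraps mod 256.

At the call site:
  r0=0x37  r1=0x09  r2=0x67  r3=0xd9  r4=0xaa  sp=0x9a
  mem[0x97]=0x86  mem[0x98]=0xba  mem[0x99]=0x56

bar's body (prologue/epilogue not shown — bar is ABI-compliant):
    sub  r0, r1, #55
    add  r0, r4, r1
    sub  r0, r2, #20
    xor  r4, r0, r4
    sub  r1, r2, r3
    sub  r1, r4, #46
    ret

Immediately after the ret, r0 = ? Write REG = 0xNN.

REG = 0x53

prologue: push r1 -> mem[0x99]=0x09, sp=0x99
body[0] sub  r0, r1, #55 -> r0=0xd2
body[1] add  r0, r4, r1 -> r0=0xb3
body[2] sub  r0, r2, #20 -> r0=0x53
body[3] xor  r4, r0, r4 -> r4=0xf9
body[4] sub  r1, r2, r3 -> r1=0x8e
body[5] sub  r1, r4, #46 -> r1=0xcb
epilogue: pop r1=0x09, sp=0x9a
r0 is caller-saved -> body value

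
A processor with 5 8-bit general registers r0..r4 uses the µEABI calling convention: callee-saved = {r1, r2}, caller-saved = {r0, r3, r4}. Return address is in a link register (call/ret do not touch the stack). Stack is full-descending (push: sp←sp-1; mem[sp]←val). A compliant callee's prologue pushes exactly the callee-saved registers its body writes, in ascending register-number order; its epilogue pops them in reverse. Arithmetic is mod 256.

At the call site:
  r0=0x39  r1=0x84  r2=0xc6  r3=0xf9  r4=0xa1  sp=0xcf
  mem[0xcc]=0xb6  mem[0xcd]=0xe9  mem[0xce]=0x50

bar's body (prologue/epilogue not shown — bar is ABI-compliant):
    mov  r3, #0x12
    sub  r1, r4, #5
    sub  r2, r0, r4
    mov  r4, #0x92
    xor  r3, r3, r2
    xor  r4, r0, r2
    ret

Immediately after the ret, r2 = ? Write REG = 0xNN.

prologue: push r1 → mem[0xce]=0x84, sp=0xce
prologue: push r2 → mem[0xcd]=0xc6, sp=0xcd
body[0] mov  r3, #0x12 → r3=0x12
body[1] sub  r1, r4, #5 → r1=0x9c
body[2] sub  r2, r0, r4 → r2=0x98
body[3] mov  r4, #0x92 → r4=0x92
body[4] xor  r3, r3, r2 → r3=0x8a
body[5] xor  r4, r0, r2 → r4=0xa1
epilogue: pop r2=0xc6, sp=0xce
epilogue: pop r1=0x84, sp=0xcf
r2 is callee-saved → restored

REG = 0xc6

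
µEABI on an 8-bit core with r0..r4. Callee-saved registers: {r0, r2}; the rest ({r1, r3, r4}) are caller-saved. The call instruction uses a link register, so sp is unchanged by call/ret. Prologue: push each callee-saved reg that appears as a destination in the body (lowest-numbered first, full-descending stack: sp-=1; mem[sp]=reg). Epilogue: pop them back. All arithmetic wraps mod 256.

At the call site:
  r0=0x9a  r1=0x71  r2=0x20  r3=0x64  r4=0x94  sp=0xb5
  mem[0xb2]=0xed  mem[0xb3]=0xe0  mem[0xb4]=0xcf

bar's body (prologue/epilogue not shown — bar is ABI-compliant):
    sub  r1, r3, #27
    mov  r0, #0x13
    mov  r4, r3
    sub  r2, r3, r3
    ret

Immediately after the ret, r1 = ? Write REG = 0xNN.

REG = 0x49

prologue: push r0 -> mem[0xb4]=0x9a, sp=0xb4
prologue: push r2 -> mem[0xb3]=0x20, sp=0xb3
body[0] sub  r1, r3, #27 -> r1=0x49
body[1] mov  r0, #0x13 -> r0=0x13
body[2] mov  r4, r3 -> r4=0x64
body[3] sub  r2, r3, r3 -> r2=0x00
epilogue: pop r2=0x20, sp=0xb4
epilogue: pop r0=0x9a, sp=0xb5
r1 is caller-saved -> body value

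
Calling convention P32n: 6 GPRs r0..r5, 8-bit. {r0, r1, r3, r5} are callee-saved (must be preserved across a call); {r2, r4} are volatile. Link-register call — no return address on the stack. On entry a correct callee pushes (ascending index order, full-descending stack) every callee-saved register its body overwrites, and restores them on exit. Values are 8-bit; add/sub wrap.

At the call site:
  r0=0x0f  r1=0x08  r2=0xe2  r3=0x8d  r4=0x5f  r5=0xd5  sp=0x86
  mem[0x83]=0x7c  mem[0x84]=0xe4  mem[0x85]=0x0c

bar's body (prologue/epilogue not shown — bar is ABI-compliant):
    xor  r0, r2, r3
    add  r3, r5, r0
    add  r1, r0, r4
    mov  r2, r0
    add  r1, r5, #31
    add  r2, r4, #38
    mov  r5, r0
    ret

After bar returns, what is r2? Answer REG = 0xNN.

REG = 0x85

prologue: push r0 -> mem[0x85]=0x0f, sp=0x85
prologue: push r1 -> mem[0x84]=0x08, sp=0x84
prologue: push r3 -> mem[0x83]=0x8d, sp=0x83
prologue: push r5 -> mem[0x82]=0xd5, sp=0x82
body[0] xor  r0, r2, r3 -> r0=0x6f
body[1] add  r3, r5, r0 -> r3=0x44
body[2] add  r1, r0, r4 -> r1=0xce
body[3] mov  r2, r0 -> r2=0x6f
body[4] add  r1, r5, #31 -> r1=0xf4
body[5] add  r2, r4, #38 -> r2=0x85
body[6] mov  r5, r0 -> r5=0x6f
epilogue: pop r5=0xd5, sp=0x83
epilogue: pop r3=0x8d, sp=0x84
epilogue: pop r1=0x08, sp=0x85
epilogue: pop r0=0x0f, sp=0x86
r2 is caller-saved -> body value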